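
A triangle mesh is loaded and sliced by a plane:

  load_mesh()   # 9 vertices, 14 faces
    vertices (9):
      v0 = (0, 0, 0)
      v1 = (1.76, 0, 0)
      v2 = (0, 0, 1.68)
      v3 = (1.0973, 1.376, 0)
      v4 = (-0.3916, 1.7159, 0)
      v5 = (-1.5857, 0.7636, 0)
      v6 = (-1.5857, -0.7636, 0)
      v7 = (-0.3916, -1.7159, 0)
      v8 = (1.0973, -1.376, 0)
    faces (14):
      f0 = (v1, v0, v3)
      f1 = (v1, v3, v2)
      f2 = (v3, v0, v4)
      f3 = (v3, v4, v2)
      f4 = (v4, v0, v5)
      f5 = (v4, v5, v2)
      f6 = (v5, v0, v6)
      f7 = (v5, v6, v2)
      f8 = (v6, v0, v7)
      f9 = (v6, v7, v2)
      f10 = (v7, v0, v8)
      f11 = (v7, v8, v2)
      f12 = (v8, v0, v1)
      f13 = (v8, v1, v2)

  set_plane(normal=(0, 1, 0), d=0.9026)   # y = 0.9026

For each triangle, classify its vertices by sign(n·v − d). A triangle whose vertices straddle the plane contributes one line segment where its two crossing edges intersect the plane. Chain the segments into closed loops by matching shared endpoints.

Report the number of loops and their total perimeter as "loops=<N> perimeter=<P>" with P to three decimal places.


Straddling triangles (6 of 14):
  (v1,v0,v3) [--+] → (0.719784, 0.9026, 0)–(1.3253, 0.9026, 0)  len=0.6055
  (v1,v3,v2) [-+-] → (1.3253, 0.9026, 0)–(0.719784, 0.9026, 0.577988)  len=0.8371
  (v3,v0,v4) [+-+] → (0.719784, 0.9026, 0)–(-0.20599, 0.9026, 0)  len=0.9258
  (v3,v4,v2) [++-] → (-0.20599, 0.9026, 0.796284)–(0.719784, 0.9026, 0.577988)  len=0.9512
  (v4,v0,v5) [+--] → (-0.20599, 0.9026, 0)–(-1.41141, 0.9026, 0)  len=1.2054
  (v4,v5,v2) [+--] → (-1.41141, 0.9026, 0)–(-0.20599, 0.9026, 0.796284)  len=1.4447

Chained into 1 loop(s):
  loop 1: 6 segments, perimeter = 5.9696
Total perimeter = 5.970

loops=1 perimeter=5.970


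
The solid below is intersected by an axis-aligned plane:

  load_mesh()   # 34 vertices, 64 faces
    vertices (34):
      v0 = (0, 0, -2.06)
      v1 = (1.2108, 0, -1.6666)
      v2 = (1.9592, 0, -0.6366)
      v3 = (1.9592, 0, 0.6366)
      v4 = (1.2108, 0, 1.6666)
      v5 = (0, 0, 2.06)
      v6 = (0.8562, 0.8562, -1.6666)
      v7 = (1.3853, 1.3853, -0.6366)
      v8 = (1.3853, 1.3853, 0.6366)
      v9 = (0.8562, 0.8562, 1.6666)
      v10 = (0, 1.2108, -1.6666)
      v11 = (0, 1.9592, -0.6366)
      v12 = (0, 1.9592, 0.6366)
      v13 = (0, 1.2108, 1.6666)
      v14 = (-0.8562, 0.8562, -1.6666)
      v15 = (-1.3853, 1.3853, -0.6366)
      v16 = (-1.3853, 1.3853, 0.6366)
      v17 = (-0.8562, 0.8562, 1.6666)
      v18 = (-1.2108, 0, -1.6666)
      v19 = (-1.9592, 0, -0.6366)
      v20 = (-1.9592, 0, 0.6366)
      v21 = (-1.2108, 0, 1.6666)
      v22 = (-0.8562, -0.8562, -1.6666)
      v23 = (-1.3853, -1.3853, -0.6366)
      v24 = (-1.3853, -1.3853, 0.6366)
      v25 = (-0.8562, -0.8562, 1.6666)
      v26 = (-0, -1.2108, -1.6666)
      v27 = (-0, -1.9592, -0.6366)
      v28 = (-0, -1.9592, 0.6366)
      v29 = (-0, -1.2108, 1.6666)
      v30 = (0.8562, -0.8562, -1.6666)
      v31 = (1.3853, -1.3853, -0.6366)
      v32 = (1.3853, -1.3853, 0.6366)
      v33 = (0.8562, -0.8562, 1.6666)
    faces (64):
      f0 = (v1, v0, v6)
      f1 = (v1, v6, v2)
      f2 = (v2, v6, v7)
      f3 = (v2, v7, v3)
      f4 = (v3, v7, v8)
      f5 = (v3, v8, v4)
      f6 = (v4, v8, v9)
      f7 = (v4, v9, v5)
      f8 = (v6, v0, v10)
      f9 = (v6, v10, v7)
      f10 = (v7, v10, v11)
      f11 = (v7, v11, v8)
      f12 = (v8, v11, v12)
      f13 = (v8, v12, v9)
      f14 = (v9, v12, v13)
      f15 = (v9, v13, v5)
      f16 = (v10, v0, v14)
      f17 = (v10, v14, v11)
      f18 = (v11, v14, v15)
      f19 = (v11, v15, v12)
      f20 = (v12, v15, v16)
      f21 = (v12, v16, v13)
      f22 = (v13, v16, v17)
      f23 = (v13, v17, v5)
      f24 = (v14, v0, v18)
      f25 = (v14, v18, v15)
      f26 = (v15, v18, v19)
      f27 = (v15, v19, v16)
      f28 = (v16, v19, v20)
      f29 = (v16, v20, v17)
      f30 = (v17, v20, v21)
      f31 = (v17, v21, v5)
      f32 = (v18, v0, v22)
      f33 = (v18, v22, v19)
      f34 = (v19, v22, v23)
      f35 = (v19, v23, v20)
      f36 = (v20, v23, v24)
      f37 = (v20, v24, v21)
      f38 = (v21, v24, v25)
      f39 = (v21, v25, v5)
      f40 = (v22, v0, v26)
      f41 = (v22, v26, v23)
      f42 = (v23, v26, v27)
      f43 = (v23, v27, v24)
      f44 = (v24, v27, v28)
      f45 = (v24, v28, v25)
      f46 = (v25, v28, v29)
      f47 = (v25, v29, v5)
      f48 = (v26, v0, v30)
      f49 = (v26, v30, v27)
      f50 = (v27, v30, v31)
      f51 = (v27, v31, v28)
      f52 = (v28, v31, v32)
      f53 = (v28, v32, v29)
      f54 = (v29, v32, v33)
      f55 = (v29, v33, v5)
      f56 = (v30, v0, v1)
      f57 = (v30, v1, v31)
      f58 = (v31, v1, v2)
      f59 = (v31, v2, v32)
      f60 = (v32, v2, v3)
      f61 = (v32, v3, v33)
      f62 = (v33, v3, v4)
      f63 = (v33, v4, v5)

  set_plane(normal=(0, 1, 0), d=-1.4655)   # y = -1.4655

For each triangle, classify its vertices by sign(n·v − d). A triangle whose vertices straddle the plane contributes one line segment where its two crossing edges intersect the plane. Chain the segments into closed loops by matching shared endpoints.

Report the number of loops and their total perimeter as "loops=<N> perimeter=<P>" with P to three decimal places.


Straddling triangles (10 of 64):
  (v23,v26,v27) [++-] → (0, -1.4655, -1.31606)–(-1.19171, -1.4655, -0.6366)  len=1.3718
  (v23,v27,v24) [+-+] → (-1.19171, -1.4655, -0.6366)–(-1.19171, -1.4655, 0.458676)  len=1.0953
  (v24,v27,v28) [+--] → (-1.19171, -1.4655, 0.458676)–(-1.19171, -1.4655, 0.6366)  len=0.1779
  (v24,v28,v25) [+-+] → (-1.19171, -1.4655, 0.6366)–(-0.383233, -1.4655, 1.09763)  len=0.9307
  (v25,v28,v29) [+-+] → (-0.383233, -1.4655, 1.09763)–(0, -1.4655, 1.31606)  len=0.4411
  (v26,v30,v27) [++-] → (0.383233, -1.4655, -1.09763)–(0, -1.4655, -1.31606)  len=0.4411
  (v27,v30,v31) [-++] → (0.383233, -1.4655, -1.09763)–(1.19171, -1.4655, -0.6366)  len=0.9307
  (v27,v31,v28) [-+-] → (1.19171, -1.4655, -0.6366)–(1.19171, -1.4655, -0.458676)  len=0.1779
  (v28,v31,v32) [-++] → (1.19171, -1.4655, -0.458676)–(1.19171, -1.4655, 0.6366)  len=1.0953
  (v28,v32,v29) [-++] → (1.19171, -1.4655, 0.6366)–(0, -1.4655, 1.31606)  len=1.3718

Chained into 1 loop(s):
  loop 1: 10 segments, perimeter = 8.0336
Total perimeter = 8.034

loops=1 perimeter=8.034


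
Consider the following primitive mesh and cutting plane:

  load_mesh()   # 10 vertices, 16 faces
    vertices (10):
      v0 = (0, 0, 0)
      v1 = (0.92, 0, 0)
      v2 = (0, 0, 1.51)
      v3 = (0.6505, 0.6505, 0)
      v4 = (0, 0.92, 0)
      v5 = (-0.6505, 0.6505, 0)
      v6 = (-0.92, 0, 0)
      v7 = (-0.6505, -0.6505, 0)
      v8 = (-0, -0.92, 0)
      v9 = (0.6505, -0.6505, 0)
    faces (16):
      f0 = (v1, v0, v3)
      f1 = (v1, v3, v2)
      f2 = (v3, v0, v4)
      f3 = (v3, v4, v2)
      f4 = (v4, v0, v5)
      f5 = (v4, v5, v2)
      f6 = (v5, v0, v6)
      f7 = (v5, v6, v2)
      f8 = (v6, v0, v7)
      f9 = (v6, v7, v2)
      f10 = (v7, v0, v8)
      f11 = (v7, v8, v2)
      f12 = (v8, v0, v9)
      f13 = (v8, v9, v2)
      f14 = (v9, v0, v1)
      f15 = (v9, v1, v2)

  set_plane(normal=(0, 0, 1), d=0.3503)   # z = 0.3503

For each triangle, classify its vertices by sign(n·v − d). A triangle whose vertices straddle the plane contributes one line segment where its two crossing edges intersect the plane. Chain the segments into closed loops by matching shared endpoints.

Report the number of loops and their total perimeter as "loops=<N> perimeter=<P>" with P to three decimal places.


loops=1 perimeter=4.326

Straddling triangles (8 of 16):
  (v1,v3,v2) [--+] → (0.499593, 0.499593, 0.3503)–(0.706572, 0, 0.3503)  len=0.5408
  (v3,v4,v2) [--+] → (0, 0.706572, 0.3503)–(0.499593, 0.499593, 0.3503)  len=0.5408
  (v4,v5,v2) [--+] → (-0.499593, 0.499593, 0.3503)–(0, 0.706572, 0.3503)  len=0.5408
  (v5,v6,v2) [--+] → (-0.706572, 0, 0.3503)–(-0.499593, 0.499593, 0.3503)  len=0.5408
  (v6,v7,v2) [--+] → (-0.499593, -0.499593, 0.3503)–(-0.706572, 0, 0.3503)  len=0.5408
  (v7,v8,v2) [--+] → (0, -0.706572, 0.3503)–(-0.499593, -0.499593, 0.3503)  len=0.5408
  (v8,v9,v2) [--+] → (0.499593, -0.499593, 0.3503)–(0, -0.706572, 0.3503)  len=0.5408
  (v9,v1,v2) [--+] → (0.706572, 0, 0.3503)–(0.499593, -0.499593, 0.3503)  len=0.5408

Chained into 1 loop(s):
  loop 1: 8 segments, perimeter = 4.3262
Total perimeter = 4.326


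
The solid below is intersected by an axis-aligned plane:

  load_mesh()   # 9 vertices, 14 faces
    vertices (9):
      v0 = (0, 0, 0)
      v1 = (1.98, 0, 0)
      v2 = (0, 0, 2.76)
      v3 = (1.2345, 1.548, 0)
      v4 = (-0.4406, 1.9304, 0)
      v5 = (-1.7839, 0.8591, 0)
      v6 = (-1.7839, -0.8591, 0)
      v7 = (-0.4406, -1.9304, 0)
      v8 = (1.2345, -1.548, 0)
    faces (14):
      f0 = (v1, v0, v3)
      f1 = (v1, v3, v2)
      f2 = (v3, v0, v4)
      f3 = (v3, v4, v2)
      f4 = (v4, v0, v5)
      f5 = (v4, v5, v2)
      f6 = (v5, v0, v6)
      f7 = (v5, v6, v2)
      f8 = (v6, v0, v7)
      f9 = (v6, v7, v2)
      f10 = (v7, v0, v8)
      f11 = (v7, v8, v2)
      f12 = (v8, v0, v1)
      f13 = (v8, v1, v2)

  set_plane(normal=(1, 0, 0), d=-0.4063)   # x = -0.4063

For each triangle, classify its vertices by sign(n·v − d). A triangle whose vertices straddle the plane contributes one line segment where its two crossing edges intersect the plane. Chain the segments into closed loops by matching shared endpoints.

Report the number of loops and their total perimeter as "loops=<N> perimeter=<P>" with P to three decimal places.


loops=1 perimeter=9.725

Straddling triangles (10 of 14):
  (v3,v0,v4) [++-] → (-0.4063, 1.78012, 0)–(-0.4063, 1.92257, 0)  len=0.1424
  (v3,v4,v2) [+-+] → (-0.4063, 1.92257, 0)–(-0.4063, 1.78012, 0.214862)  len=0.2578
  (v4,v0,v5) [-+-] → (-0.4063, 1.78012, 0)–(-0.4063, 0.195668, 0)  len=1.5845
  (v4,v5,v2) [--+] → (-0.4063, 0.195668, 2.13138)–(-0.4063, 1.78012, 0.214862)  len=2.4867
  (v5,v0,v6) [-+-] → (-0.4063, 0.195668, 0)–(-0.4063, -0.195668, 0)  len=0.3913
  (v5,v6,v2) [--+] → (-0.4063, -0.195668, 2.13138)–(-0.4063, 0.195668, 2.13138)  len=0.3913
  (v6,v0,v7) [-+-] → (-0.4063, -0.195668, 0)–(-0.4063, -1.78012, 0)  len=1.5845
  (v6,v7,v2) [--+] → (-0.4063, -1.78012, 0.214862)–(-0.4063, -0.195668, 2.13138)  len=2.4867
  (v7,v0,v8) [-++] → (-0.4063, -1.78012, 0)–(-0.4063, -1.92257, 0)  len=0.1424
  (v7,v8,v2) [-++] → (-0.4063, -1.92257, 0)–(-0.4063, -1.78012, 0.214862)  len=0.2578

Chained into 1 loop(s):
  loop 1: 10 segments, perimeter = 9.7254
Total perimeter = 9.725


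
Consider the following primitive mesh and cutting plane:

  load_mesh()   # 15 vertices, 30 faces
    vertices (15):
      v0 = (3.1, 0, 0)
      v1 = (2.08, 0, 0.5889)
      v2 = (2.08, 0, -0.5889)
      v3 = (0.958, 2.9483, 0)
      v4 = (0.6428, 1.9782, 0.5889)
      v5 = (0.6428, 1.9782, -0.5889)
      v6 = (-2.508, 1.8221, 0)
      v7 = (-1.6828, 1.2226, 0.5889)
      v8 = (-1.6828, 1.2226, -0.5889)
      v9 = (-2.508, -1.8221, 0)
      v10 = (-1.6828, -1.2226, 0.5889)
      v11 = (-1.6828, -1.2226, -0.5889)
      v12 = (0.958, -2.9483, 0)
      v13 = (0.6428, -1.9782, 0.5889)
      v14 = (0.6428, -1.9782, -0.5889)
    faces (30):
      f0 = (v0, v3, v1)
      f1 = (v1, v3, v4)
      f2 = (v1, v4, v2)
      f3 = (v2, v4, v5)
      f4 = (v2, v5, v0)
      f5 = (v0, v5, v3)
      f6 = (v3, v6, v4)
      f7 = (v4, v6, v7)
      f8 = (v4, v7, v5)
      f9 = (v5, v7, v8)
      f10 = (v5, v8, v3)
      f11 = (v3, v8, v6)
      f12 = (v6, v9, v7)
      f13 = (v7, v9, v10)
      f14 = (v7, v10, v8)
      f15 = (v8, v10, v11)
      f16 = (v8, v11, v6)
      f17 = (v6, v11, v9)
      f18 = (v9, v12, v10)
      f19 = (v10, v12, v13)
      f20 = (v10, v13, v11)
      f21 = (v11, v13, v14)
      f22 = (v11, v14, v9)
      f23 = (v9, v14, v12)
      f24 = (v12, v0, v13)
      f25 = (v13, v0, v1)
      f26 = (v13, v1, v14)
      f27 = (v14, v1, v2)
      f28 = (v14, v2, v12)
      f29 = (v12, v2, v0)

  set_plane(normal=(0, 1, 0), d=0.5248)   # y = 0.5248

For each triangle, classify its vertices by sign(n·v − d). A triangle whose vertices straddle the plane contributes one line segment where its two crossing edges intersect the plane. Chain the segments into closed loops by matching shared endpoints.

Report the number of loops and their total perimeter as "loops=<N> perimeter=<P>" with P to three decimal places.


loops=2 perimeter=6.739

Straddling triangles (12 of 30):
  (v0,v3,v1) [-+-] → (2.71872, 0.5248, 0)–(1.88028, 0.5248, 0.484075)  len=0.9681
  (v1,v3,v4) [-++] → (1.88028, 0.5248, 0.484075)–(1.69872, 0.5248, 0.5889)  len=0.2096
  (v1,v4,v2) [-+-] → (1.69872, 0.5248, 0.5889)–(1.69872, 0.5248, -0.276439)  len=0.8653
  (v2,v4,v5) [-++] → (1.69872, 0.5248, -0.276439)–(1.69872, 0.5248, -0.5889)  len=0.3125
  (v2,v5,v0) [-+-] → (1.69872, 0.5248, -0.5889)–(2.44813, 0.5248, -0.15623)  len=0.8653
  (v0,v5,v3) [-++] → (2.44813, 0.5248, -0.15623)–(2.71872, 0.5248, 0)  len=0.3125
  (v6,v9,v7) [+-+] → (-2.508, 0.5248, 0)–(-1.87192, 0.5248, 0.453933)  len=0.7814
  (v7,v9,v10) [+--] → (-1.87192, 0.5248, 0.453933)–(-1.6828, 0.5248, 0.5889)  len=0.2323
  (v7,v10,v8) [+-+] → (-1.6828, 0.5248, 0.5889)–(-1.6828, 0.5248, -0.252785)  len=0.8417
  (v8,v10,v11) [+--] → (-1.6828, 0.5248, -0.252785)–(-1.6828, 0.5248, -0.5889)  len=0.3361
  (v8,v11,v6) [+-+] → (-1.6828, 0.5248, -0.5889)–(-2.15639, 0.5248, -0.250921)  len=0.5818
  (v6,v11,v9) [+--] → (-2.15639, 0.5248, -0.250921)–(-2.508, 0.5248, 0)  len=0.4320

Chained into 2 loop(s):
  loop 1: 6 segments, perimeter = 3.5334
  loop 2: 6 segments, perimeter = 3.2054
Total perimeter = 6.739


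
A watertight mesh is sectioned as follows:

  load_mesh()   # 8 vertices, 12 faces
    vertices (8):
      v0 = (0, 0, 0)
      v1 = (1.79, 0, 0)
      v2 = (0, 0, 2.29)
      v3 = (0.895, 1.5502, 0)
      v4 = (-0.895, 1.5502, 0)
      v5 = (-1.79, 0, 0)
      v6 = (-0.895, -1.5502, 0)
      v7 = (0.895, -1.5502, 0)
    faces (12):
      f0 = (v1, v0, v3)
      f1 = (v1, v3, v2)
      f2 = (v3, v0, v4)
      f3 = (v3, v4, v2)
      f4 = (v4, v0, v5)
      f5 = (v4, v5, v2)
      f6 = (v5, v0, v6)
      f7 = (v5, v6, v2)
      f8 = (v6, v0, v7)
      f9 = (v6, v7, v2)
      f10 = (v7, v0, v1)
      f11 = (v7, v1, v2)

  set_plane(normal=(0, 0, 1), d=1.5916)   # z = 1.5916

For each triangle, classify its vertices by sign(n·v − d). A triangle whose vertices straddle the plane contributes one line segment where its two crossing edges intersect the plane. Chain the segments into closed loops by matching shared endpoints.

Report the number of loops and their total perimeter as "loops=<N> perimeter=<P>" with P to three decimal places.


Straddling triangles (6 of 12):
  (v1,v3,v2) [--+] → (0.272955, 0.472777, 1.5916)–(0.545911, 0, 1.5916)  len=0.5459
  (v3,v4,v2) [--+] → (-0.272955, 0.472777, 1.5916)–(0.272955, 0.472777, 1.5916)  len=0.5459
  (v4,v5,v2) [--+] → (-0.545911, 0, 1.5916)–(-0.272955, 0.472777, 1.5916)  len=0.5459
  (v5,v6,v2) [--+] → (-0.272955, -0.472777, 1.5916)–(-0.545911, 0, 1.5916)  len=0.5459
  (v6,v7,v2) [--+] → (0.272955, -0.472777, 1.5916)–(-0.272955, -0.472777, 1.5916)  len=0.5459
  (v7,v1,v2) [--+] → (0.545911, 0, 1.5916)–(0.272955, -0.472777, 1.5916)  len=0.5459

Chained into 1 loop(s):
  loop 1: 6 segments, perimeter = 3.2755
Total perimeter = 3.275

loops=1 perimeter=3.275


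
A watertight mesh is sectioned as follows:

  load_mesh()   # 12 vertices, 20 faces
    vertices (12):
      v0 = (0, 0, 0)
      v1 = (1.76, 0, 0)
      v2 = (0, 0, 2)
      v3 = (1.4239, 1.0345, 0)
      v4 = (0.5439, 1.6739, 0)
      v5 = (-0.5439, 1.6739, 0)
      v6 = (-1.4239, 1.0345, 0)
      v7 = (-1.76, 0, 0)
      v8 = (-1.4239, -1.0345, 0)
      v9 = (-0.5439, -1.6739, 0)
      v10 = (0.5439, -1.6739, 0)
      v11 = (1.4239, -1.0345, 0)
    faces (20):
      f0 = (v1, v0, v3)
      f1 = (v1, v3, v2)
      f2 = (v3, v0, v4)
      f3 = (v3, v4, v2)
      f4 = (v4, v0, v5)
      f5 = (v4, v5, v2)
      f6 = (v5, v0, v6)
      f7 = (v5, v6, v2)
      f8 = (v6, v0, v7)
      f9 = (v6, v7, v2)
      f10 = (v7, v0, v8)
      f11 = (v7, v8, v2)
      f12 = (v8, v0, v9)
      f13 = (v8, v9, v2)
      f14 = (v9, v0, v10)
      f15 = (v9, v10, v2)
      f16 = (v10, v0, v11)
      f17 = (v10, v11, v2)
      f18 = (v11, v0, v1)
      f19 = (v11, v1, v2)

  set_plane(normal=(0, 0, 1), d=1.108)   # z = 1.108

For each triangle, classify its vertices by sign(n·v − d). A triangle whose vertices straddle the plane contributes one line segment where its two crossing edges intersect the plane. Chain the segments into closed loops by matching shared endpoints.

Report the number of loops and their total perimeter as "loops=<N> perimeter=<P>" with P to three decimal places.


loops=1 perimeter=4.851

Straddling triangles (10 of 20):
  (v1,v3,v2) [--+] → (0.635059, 0.461387, 1.108)–(0.78496, 0, 1.108)  len=0.4851
  (v3,v4,v2) [--+] → (0.242579, 0.746559, 1.108)–(0.635059, 0.461387, 1.108)  len=0.4851
  (v4,v5,v2) [--+] → (-0.242579, 0.746559, 1.108)–(0.242579, 0.746559, 1.108)  len=0.4852
  (v5,v6,v2) [--+] → (-0.635059, 0.461387, 1.108)–(-0.242579, 0.746559, 1.108)  len=0.4851
  (v6,v7,v2) [--+] → (-0.78496, 0, 1.108)–(-0.635059, 0.461387, 1.108)  len=0.4851
  (v7,v8,v2) [--+] → (-0.635059, -0.461387, 1.108)–(-0.78496, 0, 1.108)  len=0.4851
  (v8,v9,v2) [--+] → (-0.242579, -0.746559, 1.108)–(-0.635059, -0.461387, 1.108)  len=0.4851
  (v9,v10,v2) [--+] → (0.242579, -0.746559, 1.108)–(-0.242579, -0.746559, 1.108)  len=0.4852
  (v10,v11,v2) [--+] → (0.635059, -0.461387, 1.108)–(0.242579, -0.746559, 1.108)  len=0.4851
  (v11,v1,v2) [--+] → (0.78496, 0, 1.108)–(0.635059, -0.461387, 1.108)  len=0.4851

Chained into 1 loop(s):
  loop 1: 10 segments, perimeter = 4.8514
Total perimeter = 4.851


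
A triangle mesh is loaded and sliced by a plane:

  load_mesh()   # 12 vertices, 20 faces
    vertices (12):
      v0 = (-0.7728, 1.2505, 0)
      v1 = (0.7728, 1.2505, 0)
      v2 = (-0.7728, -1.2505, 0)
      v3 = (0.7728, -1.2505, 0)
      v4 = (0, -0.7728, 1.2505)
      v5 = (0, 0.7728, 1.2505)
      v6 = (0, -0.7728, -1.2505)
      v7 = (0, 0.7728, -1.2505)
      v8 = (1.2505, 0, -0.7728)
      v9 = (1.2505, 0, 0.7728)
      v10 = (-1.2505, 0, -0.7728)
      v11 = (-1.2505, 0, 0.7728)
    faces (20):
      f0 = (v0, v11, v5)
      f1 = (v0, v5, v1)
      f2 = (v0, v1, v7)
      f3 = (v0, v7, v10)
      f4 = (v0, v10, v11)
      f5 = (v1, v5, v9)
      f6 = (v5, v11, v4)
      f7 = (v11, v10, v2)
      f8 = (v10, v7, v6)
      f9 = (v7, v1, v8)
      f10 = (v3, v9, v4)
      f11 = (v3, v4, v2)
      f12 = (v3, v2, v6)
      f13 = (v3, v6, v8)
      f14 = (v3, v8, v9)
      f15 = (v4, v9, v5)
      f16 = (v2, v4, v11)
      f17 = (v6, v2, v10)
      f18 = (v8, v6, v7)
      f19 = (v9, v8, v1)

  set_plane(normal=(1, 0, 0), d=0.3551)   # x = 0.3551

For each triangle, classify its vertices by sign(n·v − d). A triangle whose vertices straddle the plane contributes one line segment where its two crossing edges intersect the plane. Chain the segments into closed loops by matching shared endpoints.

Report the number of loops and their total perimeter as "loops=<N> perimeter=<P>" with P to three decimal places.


loops=1 perimeter=7.591

Straddling triangles (10 of 20):
  (v0,v5,v1) [--+] → (0.3551, 0.992302, 0.675898)–(0.3551, 1.2505, 0)  len=0.7235
  (v0,v1,v7) [-+-] → (0.3551, 1.2505, 0)–(0.3551, 0.992302, -0.675898)  len=0.7235
  (v1,v5,v9) [+-+] → (0.3551, 0.992302, 0.675898)–(0.3551, 0.553351, 1.11485)  len=0.6208
  (v7,v1,v8) [-++] → (0.3551, 0.992302, -0.675898)–(0.3551, 0.553351, -1.11485)  len=0.6208
  (v3,v9,v4) [++-] → (0.3551, -0.553351, 1.11485)–(0.3551, -0.992302, 0.675898)  len=0.6208
  (v3,v4,v2) [+--] → (0.3551, -0.992302, 0.675898)–(0.3551, -1.2505, 0)  len=0.7235
  (v3,v2,v6) [+--] → (0.3551, -1.2505, 0)–(0.3551, -0.992302, -0.675898)  len=0.7235
  (v3,v6,v8) [+-+] → (0.3551, -0.992302, -0.675898)–(0.3551, -0.553351, -1.11485)  len=0.6208
  (v4,v9,v5) [-+-] → (0.3551, -0.553351, 1.11485)–(0.3551, 0.553351, 1.11485)  len=1.1067
  (v8,v6,v7) [+--] → (0.3551, -0.553351, -1.11485)–(0.3551, 0.553351, -1.11485)  len=1.1067

Chained into 1 loop(s):
  loop 1: 10 segments, perimeter = 7.5906
Total perimeter = 7.591


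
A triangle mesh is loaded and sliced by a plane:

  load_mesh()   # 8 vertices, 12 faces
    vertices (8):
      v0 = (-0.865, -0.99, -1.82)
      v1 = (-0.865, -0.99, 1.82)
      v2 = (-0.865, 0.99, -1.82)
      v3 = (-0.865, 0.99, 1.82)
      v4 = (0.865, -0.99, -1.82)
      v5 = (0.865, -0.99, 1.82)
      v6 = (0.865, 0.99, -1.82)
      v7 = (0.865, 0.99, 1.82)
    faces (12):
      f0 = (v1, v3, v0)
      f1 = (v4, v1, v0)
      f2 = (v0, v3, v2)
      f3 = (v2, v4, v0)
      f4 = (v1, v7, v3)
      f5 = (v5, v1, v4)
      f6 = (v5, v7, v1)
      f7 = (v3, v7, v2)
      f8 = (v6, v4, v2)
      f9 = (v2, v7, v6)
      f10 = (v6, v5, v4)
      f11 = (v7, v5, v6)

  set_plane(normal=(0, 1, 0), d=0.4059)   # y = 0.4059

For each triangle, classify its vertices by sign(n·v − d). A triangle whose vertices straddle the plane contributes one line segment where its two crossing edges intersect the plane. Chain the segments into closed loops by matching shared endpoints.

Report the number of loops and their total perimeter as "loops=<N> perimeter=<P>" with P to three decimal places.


Straddling triangles (8 of 12):
  (v1,v3,v0) [-+-] → (-0.865, 0.4059, 1.82)–(-0.865, 0.4059, 0.7462)  len=1.0738
  (v0,v3,v2) [-++] → (-0.865, 0.4059, 0.7462)–(-0.865, 0.4059, -1.82)  len=2.5662
  (v2,v4,v0) [+--] → (-0.35465, 0.4059, -1.82)–(-0.865, 0.4059, -1.82)  len=0.5104
  (v1,v7,v3) [-++] → (0.35465, 0.4059, 1.82)–(-0.865, 0.4059, 1.82)  len=1.2196
  (v5,v7,v1) [-+-] → (0.865, 0.4059, 1.82)–(0.35465, 0.4059, 1.82)  len=0.5104
  (v6,v4,v2) [+-+] → (0.865, 0.4059, -1.82)–(-0.35465, 0.4059, -1.82)  len=1.2196
  (v6,v5,v4) [+--] → (0.865, 0.4059, -0.7462)–(0.865, 0.4059, -1.82)  len=1.0738
  (v7,v5,v6) [+-+] → (0.865, 0.4059, 1.82)–(0.865, 0.4059, -0.7462)  len=2.5662

Chained into 1 loop(s):
  loop 1: 8 segments, perimeter = 10.7400
Total perimeter = 10.740

loops=1 perimeter=10.740


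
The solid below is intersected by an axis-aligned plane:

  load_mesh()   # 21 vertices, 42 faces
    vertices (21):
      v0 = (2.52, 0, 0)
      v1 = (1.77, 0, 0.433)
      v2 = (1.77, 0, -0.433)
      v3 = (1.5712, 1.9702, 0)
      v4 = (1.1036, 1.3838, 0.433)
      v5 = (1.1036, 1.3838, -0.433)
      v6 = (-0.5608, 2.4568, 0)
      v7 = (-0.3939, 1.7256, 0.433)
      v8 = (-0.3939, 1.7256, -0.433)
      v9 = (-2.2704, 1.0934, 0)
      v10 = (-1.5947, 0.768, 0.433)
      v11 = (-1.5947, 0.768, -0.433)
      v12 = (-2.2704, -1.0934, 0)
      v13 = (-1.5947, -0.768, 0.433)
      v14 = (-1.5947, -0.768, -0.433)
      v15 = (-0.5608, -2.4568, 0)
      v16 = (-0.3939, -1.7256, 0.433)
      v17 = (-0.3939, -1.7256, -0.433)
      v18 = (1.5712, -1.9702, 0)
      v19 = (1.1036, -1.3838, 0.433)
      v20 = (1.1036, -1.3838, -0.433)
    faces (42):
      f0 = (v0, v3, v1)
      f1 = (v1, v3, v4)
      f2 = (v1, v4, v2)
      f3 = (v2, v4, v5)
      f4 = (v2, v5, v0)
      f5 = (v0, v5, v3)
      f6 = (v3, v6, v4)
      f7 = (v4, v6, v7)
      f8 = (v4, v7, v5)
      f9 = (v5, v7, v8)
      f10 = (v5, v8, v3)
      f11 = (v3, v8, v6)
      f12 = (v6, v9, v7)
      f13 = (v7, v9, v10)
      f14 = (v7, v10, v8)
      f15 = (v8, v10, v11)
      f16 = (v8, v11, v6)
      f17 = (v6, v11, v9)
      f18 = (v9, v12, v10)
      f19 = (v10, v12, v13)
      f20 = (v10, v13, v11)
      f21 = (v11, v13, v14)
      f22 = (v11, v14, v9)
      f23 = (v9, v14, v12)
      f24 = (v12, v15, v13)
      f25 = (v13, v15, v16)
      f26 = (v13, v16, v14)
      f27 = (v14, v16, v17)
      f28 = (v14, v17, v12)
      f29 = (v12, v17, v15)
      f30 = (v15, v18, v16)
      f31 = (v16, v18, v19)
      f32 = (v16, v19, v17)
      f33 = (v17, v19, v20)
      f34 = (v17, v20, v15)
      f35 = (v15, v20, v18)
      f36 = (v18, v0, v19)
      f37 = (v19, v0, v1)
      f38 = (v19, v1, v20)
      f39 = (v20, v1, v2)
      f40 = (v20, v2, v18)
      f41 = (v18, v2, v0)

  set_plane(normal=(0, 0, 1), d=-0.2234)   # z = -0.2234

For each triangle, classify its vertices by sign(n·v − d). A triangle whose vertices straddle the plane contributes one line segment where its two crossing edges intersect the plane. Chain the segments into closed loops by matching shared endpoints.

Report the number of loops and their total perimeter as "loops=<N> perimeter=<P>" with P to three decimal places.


loops=2 perimeter=23.708

Straddling triangles (28 of 42):
  (v1,v4,v2) [++-] → (1.60871, 0.334924, -0.2234)–(1.77, 0, -0.2234)  len=0.3717
  (v2,v4,v5) [-+-] → (1.60871, 0.334924, -0.2234)–(1.1036, 1.3838, -0.2234)  len=1.1642
  (v2,v5,v0) [--+] → (1.78923, 0.713951, -0.2234)–(2.13305, 0, -0.2234)  len=0.7924
  (v0,v5,v3) [+-+] → (1.78923, 0.713951, -0.2234)–(1.32995, 1.66766, -0.2234)  len=1.0585
  (v4,v7,v5) [++-] → (0.741157, 1.46653, -0.2234)–(1.1036, 1.3838, -0.2234)  len=0.3718
  (v5,v7,v8) [-+-] → (0.741157, 1.46653, -0.2234)–(-0.3939, 1.7256, -0.2234)  len=1.1642
  (v5,v8,v3) [--+] → (0.557335, 1.844, -0.2234)–(1.32995, 1.66766, -0.2234)  len=0.7925
  (v3,v8,v6) [+-+] → (0.557335, 1.844, -0.2234)–(-0.47469, 2.07955, -0.2234)  len=1.0586
  (v7,v10,v8) [++-] → (-0.684532, 1.49383, -0.2234)–(-0.3939, 1.7256, -0.2234)  len=0.3717
  (v8,v10,v11) [-+-] → (-0.684532, 1.49383, -0.2234)–(-1.5947, 0.768, -0.2234)  len=1.1641
  (v8,v11,v6) [--+] → (-1.09423, 1.58549, -0.2234)–(-0.47469, 2.07955, -0.2234)  len=0.7924
  (v6,v11,v9) [+-+] → (-1.09423, 1.58549, -0.2234)–(-1.92178, 0.925515, -0.2234)  len=1.0585
  (v10,v13,v11) [++-] → (-1.5947, 0.396238, -0.2234)–(-1.5947, 0.768, -0.2234)  len=0.3718
  (v11,v13,v14) [-+-] → (-1.5947, 0.396238, -0.2234)–(-1.5947, -0.768, -0.2234)  len=1.1642
  (v11,v14,v9) [--+] → (-1.92178, 0.133038, -0.2234)–(-1.92178, 0.925515, -0.2234)  len=0.7925
  (v9,v14,v12) [+-+] → (-1.92178, 0.133038, -0.2234)–(-1.92178, -0.925515, -0.2234)  len=1.0586
  (v13,v16,v14) [++-] → (-1.30407, -0.99977, -0.2234)–(-1.5947, -0.768, -0.2234)  len=0.3717
  (v14,v16,v17) [-+-] → (-1.30407, -0.99977, -0.2234)–(-0.3939, -1.7256, -0.2234)  len=1.1641
  (v14,v17,v12) [--+] → (-1.30225, -1.41957, -0.2234)–(-1.92178, -0.925515, -0.2234)  len=0.7924
  (v12,v17,v15) [+-+] → (-1.30225, -1.41957, -0.2234)–(-0.47469, -2.07955, -0.2234)  len=1.0585
  (v16,v19,v17) [++-] → (-0.0314566, -1.64287, -0.2234)–(-0.3939, -1.7256, -0.2234)  len=0.3718
  (v17,v19,v20) [-+-] → (-0.0314566, -1.64287, -0.2234)–(1.1036, -1.3838, -0.2234)  len=1.1642
  (v17,v20,v15) [--+] → (0.297923, -1.9032, -0.2234)–(-0.47469, -2.07955, -0.2234)  len=0.7925
  (v15,v20,v18) [+-+] → (0.297923, -1.9032, -0.2234)–(1.32995, -1.66766, -0.2234)  len=1.0586
  (v19,v1,v20) [++-] → (1.26489, -1.04888, -0.2234)–(1.1036, -1.3838, -0.2234)  len=0.3717
  (v20,v1,v2) [-+-] → (1.26489, -1.04888, -0.2234)–(1.77, 0, -0.2234)  len=1.1642
  (v20,v2,v18) [--+] → (1.67377, -0.953704, -0.2234)–(1.32995, -1.66766, -0.2234)  len=0.7924
  (v18,v2,v0) [+-+] → (1.67377, -0.953704, -0.2234)–(2.13305, 0, -0.2234)  len=1.0585

Chained into 2 loop(s):
  loop 1: 14 segments, perimeter = 10.7516
  loop 2: 14 segments, perimeter = 12.9569
Total perimeter = 23.708


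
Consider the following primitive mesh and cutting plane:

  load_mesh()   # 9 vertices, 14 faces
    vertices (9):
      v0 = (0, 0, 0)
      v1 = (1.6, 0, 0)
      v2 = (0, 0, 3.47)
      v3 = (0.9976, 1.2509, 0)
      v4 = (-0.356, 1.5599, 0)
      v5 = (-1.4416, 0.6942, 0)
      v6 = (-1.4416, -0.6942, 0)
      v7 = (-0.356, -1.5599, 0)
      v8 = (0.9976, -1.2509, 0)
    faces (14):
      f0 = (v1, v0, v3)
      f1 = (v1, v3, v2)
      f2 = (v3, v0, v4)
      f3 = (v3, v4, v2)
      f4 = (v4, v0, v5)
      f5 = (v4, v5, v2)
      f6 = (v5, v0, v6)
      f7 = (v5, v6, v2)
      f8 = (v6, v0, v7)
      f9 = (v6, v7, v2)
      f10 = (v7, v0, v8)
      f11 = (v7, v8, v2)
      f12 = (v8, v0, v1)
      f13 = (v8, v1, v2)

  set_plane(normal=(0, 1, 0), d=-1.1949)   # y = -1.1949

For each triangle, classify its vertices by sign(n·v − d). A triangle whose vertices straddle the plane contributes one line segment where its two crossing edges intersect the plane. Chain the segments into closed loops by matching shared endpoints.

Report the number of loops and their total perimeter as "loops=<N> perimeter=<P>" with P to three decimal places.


loops=1 perimeter=4.375

Straddling triangles (6 of 14):
  (v6,v0,v7) [++-] → (-0.2727, -1.1949, 0)–(-0.813715, -1.1949, 0)  len=0.5410
  (v6,v7,v2) [+-+] → (-0.813715, -1.1949, 0)–(-0.2727, -1.1949, 0.811943)  len=0.9757
  (v7,v0,v8) [-+-] → (-0.2727, -1.1949, 0)–(0.95294, -1.1949, 0)  len=1.2256
  (v7,v8,v2) [--+] → (0.95294, -1.1949, 0.155344)–(-0.2727, -1.1949, 0.811943)  len=1.3904
  (v8,v0,v1) [-++] → (0.95294, -1.1949, 0)–(1.02457, -1.1949, 0)  len=0.0716
  (v8,v1,v2) [-++] → (1.02457, -1.1949, 0)–(0.95294, -1.1949, 0.155344)  len=0.1711

Chained into 1 loop(s):
  loop 1: 6 segments, perimeter = 4.3755
Total perimeter = 4.375


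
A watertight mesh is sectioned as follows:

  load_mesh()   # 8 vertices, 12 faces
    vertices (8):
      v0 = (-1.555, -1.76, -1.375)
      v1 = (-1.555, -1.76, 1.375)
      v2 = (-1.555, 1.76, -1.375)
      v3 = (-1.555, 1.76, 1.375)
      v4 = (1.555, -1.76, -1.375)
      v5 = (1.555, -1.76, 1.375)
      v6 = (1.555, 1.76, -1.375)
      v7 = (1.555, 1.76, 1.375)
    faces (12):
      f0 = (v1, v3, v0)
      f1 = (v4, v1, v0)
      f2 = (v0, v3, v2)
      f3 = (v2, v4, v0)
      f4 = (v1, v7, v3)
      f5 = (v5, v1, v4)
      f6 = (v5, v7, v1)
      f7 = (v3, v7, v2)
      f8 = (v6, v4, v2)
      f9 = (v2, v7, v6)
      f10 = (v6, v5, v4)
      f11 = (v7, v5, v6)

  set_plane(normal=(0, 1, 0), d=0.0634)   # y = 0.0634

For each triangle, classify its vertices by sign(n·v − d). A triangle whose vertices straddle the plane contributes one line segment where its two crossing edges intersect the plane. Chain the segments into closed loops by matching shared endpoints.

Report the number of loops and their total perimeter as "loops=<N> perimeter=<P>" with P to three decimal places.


loops=1 perimeter=11.720

Straddling triangles (8 of 12):
  (v1,v3,v0) [-+-] → (-1.555, 0.0634, 1.375)–(-1.555, 0.0634, 0.0495313)  len=1.3255
  (v0,v3,v2) [-++] → (-1.555, 0.0634, 0.0495312)–(-1.555, 0.0634, -1.375)  len=1.4245
  (v2,v4,v0) [+--] → (-0.0560153, 0.0634, -1.375)–(-1.555, 0.0634, -1.375)  len=1.4990
  (v1,v7,v3) [-++] → (0.0560153, 0.0634, 1.375)–(-1.555, 0.0634, 1.375)  len=1.6110
  (v5,v7,v1) [-+-] → (1.555, 0.0634, 1.375)–(0.0560153, 0.0634, 1.375)  len=1.4990
  (v6,v4,v2) [+-+] → (1.555, 0.0634, -1.375)–(-0.0560153, 0.0634, -1.375)  len=1.6110
  (v6,v5,v4) [+--] → (1.555, 0.0634, -0.0495313)–(1.555, 0.0634, -1.375)  len=1.3255
  (v7,v5,v6) [+-+] → (1.555, 0.0634, 1.375)–(1.555, 0.0634, -0.0495312)  len=1.4245

Chained into 1 loop(s):
  loop 1: 8 segments, perimeter = 11.7200
Total perimeter = 11.720


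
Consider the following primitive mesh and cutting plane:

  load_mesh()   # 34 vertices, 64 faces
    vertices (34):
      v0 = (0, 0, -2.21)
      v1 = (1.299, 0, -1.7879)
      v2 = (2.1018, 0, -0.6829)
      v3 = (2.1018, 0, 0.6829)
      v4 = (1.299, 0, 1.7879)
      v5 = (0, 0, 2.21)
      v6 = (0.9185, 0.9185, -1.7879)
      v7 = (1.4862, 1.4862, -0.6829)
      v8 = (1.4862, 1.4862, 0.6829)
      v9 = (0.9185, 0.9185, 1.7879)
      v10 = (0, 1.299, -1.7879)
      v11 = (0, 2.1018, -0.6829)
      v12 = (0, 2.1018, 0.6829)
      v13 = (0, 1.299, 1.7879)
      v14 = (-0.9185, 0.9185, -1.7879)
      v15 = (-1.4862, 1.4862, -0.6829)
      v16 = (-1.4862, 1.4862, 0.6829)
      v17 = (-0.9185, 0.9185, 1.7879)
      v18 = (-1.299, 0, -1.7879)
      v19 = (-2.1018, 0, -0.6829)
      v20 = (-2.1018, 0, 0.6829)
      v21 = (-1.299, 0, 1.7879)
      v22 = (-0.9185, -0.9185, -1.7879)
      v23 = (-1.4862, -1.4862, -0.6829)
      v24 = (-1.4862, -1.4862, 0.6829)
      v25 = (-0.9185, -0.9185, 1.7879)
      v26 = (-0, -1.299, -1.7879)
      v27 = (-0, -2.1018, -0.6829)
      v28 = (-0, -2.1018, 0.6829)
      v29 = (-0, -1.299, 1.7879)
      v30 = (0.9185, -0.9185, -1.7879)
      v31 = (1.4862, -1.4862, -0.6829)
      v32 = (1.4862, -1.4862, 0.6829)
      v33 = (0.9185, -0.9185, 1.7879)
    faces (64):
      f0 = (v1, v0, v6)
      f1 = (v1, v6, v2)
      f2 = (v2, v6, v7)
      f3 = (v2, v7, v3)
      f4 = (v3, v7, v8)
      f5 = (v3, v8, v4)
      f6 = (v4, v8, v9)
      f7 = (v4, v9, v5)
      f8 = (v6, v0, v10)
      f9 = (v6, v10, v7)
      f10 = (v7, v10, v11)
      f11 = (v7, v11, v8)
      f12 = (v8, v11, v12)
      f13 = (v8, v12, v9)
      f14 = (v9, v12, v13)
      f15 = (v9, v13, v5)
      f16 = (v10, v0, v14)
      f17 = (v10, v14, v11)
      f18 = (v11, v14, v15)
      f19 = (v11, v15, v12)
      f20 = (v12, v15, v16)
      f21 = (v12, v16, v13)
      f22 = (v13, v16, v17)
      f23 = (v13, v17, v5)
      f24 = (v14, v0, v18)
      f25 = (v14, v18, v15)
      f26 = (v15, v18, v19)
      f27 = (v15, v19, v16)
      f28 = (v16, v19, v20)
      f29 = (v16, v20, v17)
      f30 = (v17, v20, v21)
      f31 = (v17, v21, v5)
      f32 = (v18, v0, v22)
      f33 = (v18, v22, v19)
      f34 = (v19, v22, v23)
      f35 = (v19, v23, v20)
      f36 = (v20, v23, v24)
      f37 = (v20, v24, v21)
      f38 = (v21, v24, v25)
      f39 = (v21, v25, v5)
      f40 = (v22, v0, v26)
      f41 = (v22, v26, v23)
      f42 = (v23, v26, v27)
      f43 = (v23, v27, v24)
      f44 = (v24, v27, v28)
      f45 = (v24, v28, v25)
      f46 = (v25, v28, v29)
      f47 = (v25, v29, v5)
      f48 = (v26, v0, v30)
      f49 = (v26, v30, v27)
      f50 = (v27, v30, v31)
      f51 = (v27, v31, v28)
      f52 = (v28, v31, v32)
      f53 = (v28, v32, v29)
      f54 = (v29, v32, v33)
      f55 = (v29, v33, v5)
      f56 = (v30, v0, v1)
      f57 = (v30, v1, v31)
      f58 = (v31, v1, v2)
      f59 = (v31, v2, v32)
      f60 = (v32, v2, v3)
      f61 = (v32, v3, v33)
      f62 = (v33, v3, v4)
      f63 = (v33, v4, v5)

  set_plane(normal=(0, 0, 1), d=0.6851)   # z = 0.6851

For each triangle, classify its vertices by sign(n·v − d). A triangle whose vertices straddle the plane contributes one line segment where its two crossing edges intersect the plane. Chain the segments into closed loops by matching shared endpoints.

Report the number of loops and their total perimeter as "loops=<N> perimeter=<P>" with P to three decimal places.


Straddling triangles (16 of 64):
  (v3,v8,v4) [--+] → (1.48583, 1.48324, 0.6851)–(2.1002, 0, 0.6851)  len=1.6054
  (v4,v8,v9) [+-+] → (1.48583, 1.48324, 0.6851)–(1.48507, 1.48507, 0.6851)  len=0.0020
  (v8,v12,v9) [--+] → (0.00182869, 2.09944, 0.6851)–(1.48507, 1.48507, 0.6851)  len=1.6054
  (v9,v12,v13) [+-+] → (0.00182869, 2.09944, 0.6851)–(0, 2.1002, 0.6851)  len=0.0020
  (v12,v16,v13) [--+] → (-1.48324, 1.48583, 0.6851)–(0, 2.1002, 0.6851)  len=1.6054
  (v13,v16,v17) [+-+] → (-1.48324, 1.48583, 0.6851)–(-1.48507, 1.48507, 0.6851)  len=0.0020
  (v16,v20,v17) [--+] → (-2.09944, 0.00182869, 0.6851)–(-1.48507, 1.48507, 0.6851)  len=1.6054
  (v17,v20,v21) [+-+] → (-2.09944, 0.00182869, 0.6851)–(-2.1002, 0, 0.6851)  len=0.0020
  (v20,v24,v21) [--+] → (-1.48583, -1.48324, 0.6851)–(-2.1002, 0, 0.6851)  len=1.6054
  (v21,v24,v25) [+-+] → (-1.48583, -1.48324, 0.6851)–(-1.48507, -1.48507, 0.6851)  len=0.0020
  (v24,v28,v25) [--+] → (-0.00182869, -2.09944, 0.6851)–(-1.48507, -1.48507, 0.6851)  len=1.6054
  (v25,v28,v29) [+-+] → (-0.00182869, -2.09944, 0.6851)–(0, -2.1002, 0.6851)  len=0.0020
  (v28,v32,v29) [--+] → (1.48324, -1.48583, 0.6851)–(0, -2.1002, 0.6851)  len=1.6054
  (v29,v32,v33) [+-+] → (1.48324, -1.48583, 0.6851)–(1.48507, -1.48507, 0.6851)  len=0.0020
  (v32,v3,v33) [--+] → (2.09944, -0.00182869, 0.6851)–(1.48507, -1.48507, 0.6851)  len=1.6054
  (v33,v3,v4) [+-+] → (2.09944, -0.00182869, 0.6851)–(2.1002, 0, 0.6851)  len=0.0020

Chained into 1 loop(s):
  loop 1: 16 segments, perimeter = 12.8594
Total perimeter = 12.859

loops=1 perimeter=12.859


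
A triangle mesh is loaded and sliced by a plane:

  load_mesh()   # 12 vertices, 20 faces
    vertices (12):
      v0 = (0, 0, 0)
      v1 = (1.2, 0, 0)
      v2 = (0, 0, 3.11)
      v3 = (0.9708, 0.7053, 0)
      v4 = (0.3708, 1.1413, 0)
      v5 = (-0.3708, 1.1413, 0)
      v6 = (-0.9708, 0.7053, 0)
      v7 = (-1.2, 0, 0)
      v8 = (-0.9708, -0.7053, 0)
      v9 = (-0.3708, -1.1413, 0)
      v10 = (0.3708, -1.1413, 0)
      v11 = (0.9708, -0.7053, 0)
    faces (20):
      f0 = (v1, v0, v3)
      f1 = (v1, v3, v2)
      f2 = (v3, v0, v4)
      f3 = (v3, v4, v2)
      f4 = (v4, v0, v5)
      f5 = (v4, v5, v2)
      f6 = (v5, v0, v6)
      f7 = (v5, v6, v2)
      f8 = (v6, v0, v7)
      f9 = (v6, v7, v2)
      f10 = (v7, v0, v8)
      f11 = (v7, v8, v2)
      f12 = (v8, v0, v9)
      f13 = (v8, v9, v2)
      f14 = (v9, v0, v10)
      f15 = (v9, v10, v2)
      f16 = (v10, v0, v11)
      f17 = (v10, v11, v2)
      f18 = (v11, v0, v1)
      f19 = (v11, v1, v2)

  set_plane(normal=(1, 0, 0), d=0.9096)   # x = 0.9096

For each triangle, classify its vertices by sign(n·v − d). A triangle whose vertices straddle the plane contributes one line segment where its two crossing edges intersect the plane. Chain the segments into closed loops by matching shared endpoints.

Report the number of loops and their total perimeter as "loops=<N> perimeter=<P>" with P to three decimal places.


Straddling triangles (8 of 20):
  (v1,v0,v3) [+-+] → (0.9096, 0, 0)–(0.9096, 0.660837, 0)  len=0.6608
  (v1,v3,v2) [++-] → (0.9096, 0.660837, 0.196057)–(0.9096, 0, 0.75262)  len=0.8640
  (v3,v0,v4) [+--] → (0.9096, 0.660837, 0)–(0.9096, 0.749772, 0)  len=0.0889
  (v3,v4,v2) [+--] → (0.9096, 0.749772, 0)–(0.9096, 0.660837, 0.196057)  len=0.2153
  (v10,v0,v11) [--+] → (0.9096, -0.660837, 0)–(0.9096, -0.749772, 0)  len=0.0889
  (v10,v11,v2) [-+-] → (0.9096, -0.749772, 0)–(0.9096, -0.660837, 0.196057)  len=0.2153
  (v11,v0,v1) [+-+] → (0.9096, -0.660837, 0)–(0.9096, 0, 0)  len=0.6608
  (v11,v1,v2) [++-] → (0.9096, 0, 0.75262)–(0.9096, -0.660837, 0.196057)  len=0.8640

Chained into 1 loop(s):
  loop 1: 8 segments, perimeter = 3.6581
Total perimeter = 3.658

loops=1 perimeter=3.658


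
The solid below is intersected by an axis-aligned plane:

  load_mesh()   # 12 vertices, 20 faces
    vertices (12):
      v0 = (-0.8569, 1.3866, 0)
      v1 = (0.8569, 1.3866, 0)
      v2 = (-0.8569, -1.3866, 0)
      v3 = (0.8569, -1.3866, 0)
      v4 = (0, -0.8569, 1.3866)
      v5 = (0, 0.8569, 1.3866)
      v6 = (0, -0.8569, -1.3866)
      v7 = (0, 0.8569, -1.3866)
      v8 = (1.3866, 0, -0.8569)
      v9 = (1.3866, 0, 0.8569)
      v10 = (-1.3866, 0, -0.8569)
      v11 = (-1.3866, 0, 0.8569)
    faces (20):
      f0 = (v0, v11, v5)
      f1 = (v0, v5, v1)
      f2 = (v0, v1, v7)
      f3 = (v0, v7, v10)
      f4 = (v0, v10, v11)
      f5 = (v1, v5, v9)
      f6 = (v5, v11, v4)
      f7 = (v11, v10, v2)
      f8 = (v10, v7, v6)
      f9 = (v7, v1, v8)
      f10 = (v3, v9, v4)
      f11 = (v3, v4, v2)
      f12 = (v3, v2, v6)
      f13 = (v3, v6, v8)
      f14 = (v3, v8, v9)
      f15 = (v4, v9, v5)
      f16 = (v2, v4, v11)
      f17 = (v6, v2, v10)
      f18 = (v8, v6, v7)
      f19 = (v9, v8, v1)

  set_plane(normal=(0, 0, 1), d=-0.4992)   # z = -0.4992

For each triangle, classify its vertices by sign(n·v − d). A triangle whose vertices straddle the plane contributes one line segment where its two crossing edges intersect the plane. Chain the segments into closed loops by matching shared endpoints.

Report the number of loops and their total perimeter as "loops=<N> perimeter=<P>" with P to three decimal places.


loops=1 perimeter=8.163

Straddling triangles (10 of 20):
  (v0,v1,v7) [++-] → (0.548401, 1.1959, -0.4992)–(-0.548401, 1.1959, -0.4992)  len=1.0968
  (v0,v7,v10) [+--] → (-0.548401, 1.1959, -0.4992)–(-1.16548, 0.578815, -0.4992)  len=0.8727
  (v0,v10,v11) [+-+] → (-1.16548, 0.578815, -0.4992)–(-1.3866, 0, -0.4992)  len=0.6196
  (v11,v10,v2) [+-+] → (-1.3866, 0, -0.4992)–(-1.16548, -0.578815, -0.4992)  len=0.6196
  (v7,v1,v8) [-+-] → (0.548401, 1.1959, -0.4992)–(1.16548, 0.578815, -0.4992)  len=0.8727
  (v3,v2,v6) [++-] → (-0.548401, -1.1959, -0.4992)–(0.548401, -1.1959, -0.4992)  len=1.0968
  (v3,v6,v8) [+--] → (0.548401, -1.1959, -0.4992)–(1.16548, -0.578815, -0.4992)  len=0.8727
  (v3,v8,v9) [+-+] → (1.16548, -0.578815, -0.4992)–(1.3866, 0, -0.4992)  len=0.6196
  (v6,v2,v10) [-+-] → (-0.548401, -1.1959, -0.4992)–(-1.16548, -0.578815, -0.4992)  len=0.8727
  (v9,v8,v1) [+-+] → (1.3866, 0, -0.4992)–(1.16548, 0.578815, -0.4992)  len=0.6196

Chained into 1 loop(s):
  loop 1: 10 segments, perimeter = 8.1628
Total perimeter = 8.163
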